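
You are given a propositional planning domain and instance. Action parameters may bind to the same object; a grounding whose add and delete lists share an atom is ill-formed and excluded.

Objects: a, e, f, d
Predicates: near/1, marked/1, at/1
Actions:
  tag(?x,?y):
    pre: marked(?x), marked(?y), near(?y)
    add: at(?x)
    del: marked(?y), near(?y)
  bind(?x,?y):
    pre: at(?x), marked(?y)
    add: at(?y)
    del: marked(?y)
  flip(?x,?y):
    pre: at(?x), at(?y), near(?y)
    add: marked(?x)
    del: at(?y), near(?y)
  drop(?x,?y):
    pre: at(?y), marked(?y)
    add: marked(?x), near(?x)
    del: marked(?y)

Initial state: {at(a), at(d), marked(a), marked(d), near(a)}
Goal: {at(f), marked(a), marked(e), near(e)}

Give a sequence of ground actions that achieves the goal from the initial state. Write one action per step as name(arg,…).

drop(e,a); flip(a,a); drop(f,d); tag(f,f)

1. drop(e,a)  →  {at(a), at(d), marked(d), marked(e), near(a), near(e)}
2. flip(a,a)  →  {at(d), marked(a), marked(d), marked(e), near(e)}
3. drop(f,d)  →  {at(d), marked(a), marked(e), marked(f), near(e), near(f)}
4. tag(f,f)  →  {at(d), at(f), marked(a), marked(e), near(e)}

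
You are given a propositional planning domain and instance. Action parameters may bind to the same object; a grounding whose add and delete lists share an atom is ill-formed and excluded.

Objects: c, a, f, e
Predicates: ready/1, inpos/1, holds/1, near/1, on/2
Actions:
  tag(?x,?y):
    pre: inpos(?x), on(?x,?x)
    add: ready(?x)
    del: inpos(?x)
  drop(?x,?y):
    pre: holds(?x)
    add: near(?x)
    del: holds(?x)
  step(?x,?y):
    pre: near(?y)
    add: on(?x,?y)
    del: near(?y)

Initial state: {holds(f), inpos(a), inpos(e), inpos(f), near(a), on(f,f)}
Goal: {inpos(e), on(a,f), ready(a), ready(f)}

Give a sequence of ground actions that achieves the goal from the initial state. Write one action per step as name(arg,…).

tag(f,c); drop(f,c); step(a,a); tag(a,c); step(a,f)

1. tag(f,c)  →  {holds(f), inpos(a), inpos(e), near(a), on(f,f), ready(f)}
2. drop(f,c)  →  {inpos(a), inpos(e), near(a), near(f), on(f,f), ready(f)}
3. step(a,a)  →  {inpos(a), inpos(e), near(f), on(a,a), on(f,f), ready(f)}
4. tag(a,c)  →  {inpos(e), near(f), on(a,a), on(f,f), ready(a), ready(f)}
5. step(a,f)  →  {inpos(e), on(a,a), on(a,f), on(f,f), ready(a), ready(f)}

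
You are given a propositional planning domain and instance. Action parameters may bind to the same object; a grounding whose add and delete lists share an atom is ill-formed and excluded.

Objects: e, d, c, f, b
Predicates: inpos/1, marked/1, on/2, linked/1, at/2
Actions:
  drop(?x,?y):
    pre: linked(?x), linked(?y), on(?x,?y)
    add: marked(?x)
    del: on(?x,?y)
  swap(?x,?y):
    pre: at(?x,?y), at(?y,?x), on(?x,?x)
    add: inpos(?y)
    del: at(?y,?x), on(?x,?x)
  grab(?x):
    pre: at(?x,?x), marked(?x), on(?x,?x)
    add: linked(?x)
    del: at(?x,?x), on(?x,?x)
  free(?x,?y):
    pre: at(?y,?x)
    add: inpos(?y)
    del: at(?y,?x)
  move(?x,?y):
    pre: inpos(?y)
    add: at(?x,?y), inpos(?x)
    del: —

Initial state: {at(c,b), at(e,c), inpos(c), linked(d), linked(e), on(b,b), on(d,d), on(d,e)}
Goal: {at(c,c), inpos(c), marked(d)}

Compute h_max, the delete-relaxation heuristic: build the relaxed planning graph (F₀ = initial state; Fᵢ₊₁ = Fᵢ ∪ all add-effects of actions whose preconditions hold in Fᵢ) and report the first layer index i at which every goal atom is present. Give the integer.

F0 = init (8 atoms)
F1 = F0 ∪ {at(b,c), at(c,c), at(d,c), at(f,c), inpos(b), inpos(d), inpos(e), inpos(f), marked(d)}  (17 atoms)
goal ⊆ F1  ⇒  h_max = 1

1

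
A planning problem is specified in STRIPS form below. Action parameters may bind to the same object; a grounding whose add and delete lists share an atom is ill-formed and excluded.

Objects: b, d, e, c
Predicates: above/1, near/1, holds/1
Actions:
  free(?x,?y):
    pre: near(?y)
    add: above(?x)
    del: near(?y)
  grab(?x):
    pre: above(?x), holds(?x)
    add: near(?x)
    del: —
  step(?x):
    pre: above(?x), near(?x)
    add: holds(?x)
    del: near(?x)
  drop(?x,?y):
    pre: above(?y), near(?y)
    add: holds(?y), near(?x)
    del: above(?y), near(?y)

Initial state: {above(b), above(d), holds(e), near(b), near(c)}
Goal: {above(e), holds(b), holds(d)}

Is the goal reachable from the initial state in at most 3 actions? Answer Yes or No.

Yes

1. free(e,c)  →  {above(b), above(d), above(e), holds(e), near(b)}
2. drop(d,b)  →  {above(d), above(e), holds(b), holds(e), near(d)}
3. step(d)  →  {above(d), above(e), holds(b), holds(d), holds(e)}
optimal plan length = 3; 3 ≤ 3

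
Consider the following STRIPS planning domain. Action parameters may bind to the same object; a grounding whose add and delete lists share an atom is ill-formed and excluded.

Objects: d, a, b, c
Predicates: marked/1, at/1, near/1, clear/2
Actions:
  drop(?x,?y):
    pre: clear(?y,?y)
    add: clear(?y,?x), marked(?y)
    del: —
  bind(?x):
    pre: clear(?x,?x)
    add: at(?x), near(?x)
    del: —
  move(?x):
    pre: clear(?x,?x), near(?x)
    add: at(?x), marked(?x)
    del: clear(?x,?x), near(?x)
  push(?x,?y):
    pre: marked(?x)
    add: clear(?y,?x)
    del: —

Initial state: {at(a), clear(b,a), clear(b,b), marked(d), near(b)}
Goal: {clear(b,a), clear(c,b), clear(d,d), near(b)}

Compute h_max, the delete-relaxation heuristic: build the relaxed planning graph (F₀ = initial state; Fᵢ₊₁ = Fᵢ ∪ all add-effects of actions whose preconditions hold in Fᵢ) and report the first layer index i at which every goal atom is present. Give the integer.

F0 = init (5 atoms)
F1 = F0 ∪ {at(b), clear(a,d), clear(b,c), clear(b,d), clear(c,d), clear(d,d), marked(b)}  (12 atoms)
F2 = F1 ∪ {at(d), clear(a,b), clear(c,b), clear(d,a), clear(d,b), clear(d,c), near(d)}  (19 atoms)
goal ⊆ F2  ⇒  h_max = 2

2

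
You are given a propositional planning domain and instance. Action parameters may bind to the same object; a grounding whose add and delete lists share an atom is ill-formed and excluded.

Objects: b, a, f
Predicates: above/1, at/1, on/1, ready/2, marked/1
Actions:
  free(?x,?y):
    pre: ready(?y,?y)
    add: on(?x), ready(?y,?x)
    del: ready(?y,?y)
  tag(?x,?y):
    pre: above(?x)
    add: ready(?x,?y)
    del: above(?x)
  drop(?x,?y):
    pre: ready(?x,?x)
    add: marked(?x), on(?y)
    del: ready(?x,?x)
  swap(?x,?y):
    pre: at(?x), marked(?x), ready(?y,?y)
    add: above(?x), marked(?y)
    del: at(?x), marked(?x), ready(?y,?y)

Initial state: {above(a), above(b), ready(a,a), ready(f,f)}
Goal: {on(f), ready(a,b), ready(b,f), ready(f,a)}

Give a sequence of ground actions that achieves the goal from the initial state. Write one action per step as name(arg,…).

free(b,a); free(a,f); tag(b,b); free(f,b)

1. free(b,a)  →  {above(a), above(b), on(b), ready(a,b), ready(f,f)}
2. free(a,f)  →  {above(a), above(b), on(a), on(b), ready(a,b), ready(f,a)}
3. tag(b,b)  →  {above(a), on(a), on(b), ready(a,b), ready(b,b), ready(f,a)}
4. free(f,b)  →  {above(a), on(a), on(b), on(f), ready(a,b), ready(b,f), ready(f,a)}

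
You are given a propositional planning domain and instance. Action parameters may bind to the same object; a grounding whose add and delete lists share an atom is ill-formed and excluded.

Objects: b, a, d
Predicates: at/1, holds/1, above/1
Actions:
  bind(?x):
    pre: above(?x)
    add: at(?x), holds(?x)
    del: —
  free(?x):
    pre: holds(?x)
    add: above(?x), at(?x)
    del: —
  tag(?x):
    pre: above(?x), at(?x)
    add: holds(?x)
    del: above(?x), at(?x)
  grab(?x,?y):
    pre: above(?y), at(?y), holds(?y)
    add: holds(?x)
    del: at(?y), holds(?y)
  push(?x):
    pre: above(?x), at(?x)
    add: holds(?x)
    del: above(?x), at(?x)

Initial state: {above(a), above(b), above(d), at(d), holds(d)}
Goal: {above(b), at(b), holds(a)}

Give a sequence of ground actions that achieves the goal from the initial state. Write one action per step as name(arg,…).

1. bind(b)  →  {above(a), above(b), above(d), at(b), at(d), holds(b), holds(d)}
2. bind(a)  →  {above(a), above(b), above(d), at(a), at(b), at(d), holds(a), holds(b), holds(d)}

bind(b); bind(a)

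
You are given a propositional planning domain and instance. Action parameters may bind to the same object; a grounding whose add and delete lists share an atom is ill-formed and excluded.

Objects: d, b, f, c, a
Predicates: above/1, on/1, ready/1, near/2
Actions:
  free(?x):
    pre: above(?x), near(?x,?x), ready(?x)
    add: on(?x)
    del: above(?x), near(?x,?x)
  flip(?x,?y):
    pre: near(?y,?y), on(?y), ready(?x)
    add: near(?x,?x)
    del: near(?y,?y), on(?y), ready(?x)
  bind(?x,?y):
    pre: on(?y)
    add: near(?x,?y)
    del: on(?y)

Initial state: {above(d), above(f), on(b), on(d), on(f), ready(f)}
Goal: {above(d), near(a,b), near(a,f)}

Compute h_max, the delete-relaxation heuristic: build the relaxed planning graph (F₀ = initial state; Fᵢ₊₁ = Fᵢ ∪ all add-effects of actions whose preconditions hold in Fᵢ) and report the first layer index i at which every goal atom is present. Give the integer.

1

F0 = init (6 atoms)
F1 = F0 ∪ {near(a,b), near(a,d), near(a,f), near(b,b), near(b,d), near(b,f), near(c,b), near(c,d), near(c,f), near(d,b), near(d,d), near(d,f), near(f,b), near(f,d), near(f,f)}  (21 atoms)
goal ⊆ F1  ⇒  h_max = 1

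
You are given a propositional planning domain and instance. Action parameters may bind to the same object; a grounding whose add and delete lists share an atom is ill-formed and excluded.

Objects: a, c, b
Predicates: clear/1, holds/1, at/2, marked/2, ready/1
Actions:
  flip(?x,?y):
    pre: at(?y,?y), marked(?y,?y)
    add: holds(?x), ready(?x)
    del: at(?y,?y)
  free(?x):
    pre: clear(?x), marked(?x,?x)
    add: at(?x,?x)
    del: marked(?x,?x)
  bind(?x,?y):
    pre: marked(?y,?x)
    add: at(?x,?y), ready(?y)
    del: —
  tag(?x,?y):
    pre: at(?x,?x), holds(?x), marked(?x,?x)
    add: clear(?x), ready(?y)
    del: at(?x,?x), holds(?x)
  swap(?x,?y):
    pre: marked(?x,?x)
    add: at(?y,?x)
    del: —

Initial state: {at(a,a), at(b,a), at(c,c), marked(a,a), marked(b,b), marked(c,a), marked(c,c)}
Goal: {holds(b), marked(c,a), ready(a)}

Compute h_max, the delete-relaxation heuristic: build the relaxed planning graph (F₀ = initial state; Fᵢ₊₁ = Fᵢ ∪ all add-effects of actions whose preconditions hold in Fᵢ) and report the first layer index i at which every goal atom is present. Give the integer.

1

F0 = init (7 atoms)
F1 = F0 ∪ {at(a,b), at(a,c), at(b,b), at(b,c), at(c,a), at(c,b), holds(a), holds(b), holds(c), ready(a), ready(b), ready(c)}  (19 atoms)
goal ⊆ F1  ⇒  h_max = 1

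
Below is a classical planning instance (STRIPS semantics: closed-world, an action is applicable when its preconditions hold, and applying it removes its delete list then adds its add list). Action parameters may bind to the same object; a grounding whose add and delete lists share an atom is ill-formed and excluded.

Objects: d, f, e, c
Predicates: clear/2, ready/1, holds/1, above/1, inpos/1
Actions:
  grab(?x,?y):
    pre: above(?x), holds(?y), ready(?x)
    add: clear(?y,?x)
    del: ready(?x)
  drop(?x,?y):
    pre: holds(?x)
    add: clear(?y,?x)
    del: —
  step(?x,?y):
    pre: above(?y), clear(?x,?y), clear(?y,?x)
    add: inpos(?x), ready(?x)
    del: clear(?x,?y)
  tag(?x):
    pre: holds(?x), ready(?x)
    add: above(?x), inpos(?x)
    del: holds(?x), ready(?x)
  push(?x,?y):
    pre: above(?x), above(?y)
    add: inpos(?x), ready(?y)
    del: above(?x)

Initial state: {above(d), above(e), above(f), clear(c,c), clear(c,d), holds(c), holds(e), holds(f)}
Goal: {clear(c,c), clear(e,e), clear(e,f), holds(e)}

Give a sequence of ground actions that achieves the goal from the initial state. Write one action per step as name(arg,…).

drop(f,e); drop(e,e)

1. drop(f,e)  →  {above(d), above(e), above(f), clear(c,c), clear(c,d), clear(e,f), holds(c), holds(e), holds(f)}
2. drop(e,e)  →  {above(d), above(e), above(f), clear(c,c), clear(c,d), clear(e,e), clear(e,f), holds(c), holds(e), holds(f)}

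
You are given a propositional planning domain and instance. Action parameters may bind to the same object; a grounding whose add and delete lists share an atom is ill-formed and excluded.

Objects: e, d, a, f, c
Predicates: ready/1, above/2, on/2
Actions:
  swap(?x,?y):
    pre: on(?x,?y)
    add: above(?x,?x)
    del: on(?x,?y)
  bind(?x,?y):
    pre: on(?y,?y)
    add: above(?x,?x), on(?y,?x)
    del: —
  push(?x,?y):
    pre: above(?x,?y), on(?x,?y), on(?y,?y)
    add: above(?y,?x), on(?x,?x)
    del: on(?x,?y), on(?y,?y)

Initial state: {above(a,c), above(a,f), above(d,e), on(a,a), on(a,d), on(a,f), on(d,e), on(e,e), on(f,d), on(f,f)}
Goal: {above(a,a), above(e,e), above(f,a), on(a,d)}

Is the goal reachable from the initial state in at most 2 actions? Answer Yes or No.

No

1. swap(e,e)  →  {above(a,c), above(a,f), above(d,e), above(e,e), on(a,a), on(a,d), on(a,f), on(d,e), on(f,d), on(f,f)}
2. swap(a,a)  →  {above(a,a), above(a,c), above(a,f), above(d,e), above(e,e), on(a,d), on(a,f), on(d,e), on(f,d), on(f,f)}
3. push(a,f)  →  {above(a,a), above(a,c), above(a,f), above(d,e), above(e,e), above(f,a), on(a,a), on(a,d), on(d,e), on(f,d)}
optimal plan length = 3; 3 > 2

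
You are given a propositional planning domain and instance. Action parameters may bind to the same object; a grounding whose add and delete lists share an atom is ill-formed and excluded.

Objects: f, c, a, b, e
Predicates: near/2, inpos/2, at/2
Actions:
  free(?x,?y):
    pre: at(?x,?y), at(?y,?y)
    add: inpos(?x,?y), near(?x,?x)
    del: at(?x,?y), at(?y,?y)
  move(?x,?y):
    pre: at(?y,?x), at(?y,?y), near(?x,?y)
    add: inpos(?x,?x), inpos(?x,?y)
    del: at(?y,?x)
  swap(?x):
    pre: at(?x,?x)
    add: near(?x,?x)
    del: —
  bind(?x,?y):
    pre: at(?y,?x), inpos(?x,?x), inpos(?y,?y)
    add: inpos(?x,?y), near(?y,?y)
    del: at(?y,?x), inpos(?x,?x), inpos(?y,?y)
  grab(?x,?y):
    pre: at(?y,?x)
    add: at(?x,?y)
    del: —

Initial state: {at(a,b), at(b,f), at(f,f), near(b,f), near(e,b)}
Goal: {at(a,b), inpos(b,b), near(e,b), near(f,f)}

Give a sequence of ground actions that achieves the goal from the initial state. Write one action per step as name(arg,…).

1. swap(f)  →  {at(a,b), at(b,f), at(f,f), near(b,f), near(e,b), near(f,f)}
2. grab(f,b)  →  {at(a,b), at(b,f), at(f,b), at(f,f), near(b,f), near(e,b), near(f,f)}
3. move(b,f)  →  {at(a,b), at(b,f), at(f,f), inpos(b,b), inpos(b,f), near(b,f), near(e,b), near(f,f)}

swap(f); grab(f,b); move(b,f)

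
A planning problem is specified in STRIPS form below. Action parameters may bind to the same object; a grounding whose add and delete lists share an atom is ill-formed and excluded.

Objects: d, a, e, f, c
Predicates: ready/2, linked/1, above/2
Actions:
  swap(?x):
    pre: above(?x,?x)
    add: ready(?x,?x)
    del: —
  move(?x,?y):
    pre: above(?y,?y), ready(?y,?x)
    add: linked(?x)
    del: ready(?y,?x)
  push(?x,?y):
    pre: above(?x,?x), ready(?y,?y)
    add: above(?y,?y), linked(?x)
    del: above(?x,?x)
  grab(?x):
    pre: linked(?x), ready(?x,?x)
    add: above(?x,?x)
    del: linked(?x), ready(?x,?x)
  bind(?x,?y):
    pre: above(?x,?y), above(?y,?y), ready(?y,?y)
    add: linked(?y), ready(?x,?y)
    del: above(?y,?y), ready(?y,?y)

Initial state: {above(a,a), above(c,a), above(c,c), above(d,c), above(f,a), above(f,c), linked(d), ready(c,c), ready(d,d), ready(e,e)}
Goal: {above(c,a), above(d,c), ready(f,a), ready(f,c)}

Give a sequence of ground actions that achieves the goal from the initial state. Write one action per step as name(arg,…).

1. swap(a)  →  {above(a,a), above(c,a), above(c,c), above(d,c), above(f,a), above(f,c), linked(d), ready(a,a), ready(c,c), ready(d,d), ready(e,e)}
2. bind(f,a)  →  {above(c,a), above(c,c), above(d,c), above(f,a), above(f,c), linked(a), linked(d), ready(c,c), ready(d,d), ready(e,e), ready(f,a)}
3. bind(f,c)  →  {above(c,a), above(d,c), above(f,a), above(f,c), linked(a), linked(c), linked(d), ready(d,d), ready(e,e), ready(f,a), ready(f,c)}

swap(a); bind(f,a); bind(f,c)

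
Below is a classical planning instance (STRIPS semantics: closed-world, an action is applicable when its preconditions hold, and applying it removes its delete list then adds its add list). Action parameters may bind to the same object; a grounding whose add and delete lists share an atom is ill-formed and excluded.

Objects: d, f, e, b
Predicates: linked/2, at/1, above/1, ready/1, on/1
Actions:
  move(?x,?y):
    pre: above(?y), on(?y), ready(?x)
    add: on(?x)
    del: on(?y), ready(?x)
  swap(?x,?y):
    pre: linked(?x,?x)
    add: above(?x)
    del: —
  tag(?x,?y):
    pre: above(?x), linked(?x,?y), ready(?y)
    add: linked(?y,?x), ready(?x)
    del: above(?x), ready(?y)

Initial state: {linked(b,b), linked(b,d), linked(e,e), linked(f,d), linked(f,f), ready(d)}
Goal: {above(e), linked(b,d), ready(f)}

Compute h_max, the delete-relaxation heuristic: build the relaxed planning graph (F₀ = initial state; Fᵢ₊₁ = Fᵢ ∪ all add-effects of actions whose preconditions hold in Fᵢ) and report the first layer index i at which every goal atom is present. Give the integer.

2

F0 = init (6 atoms)
F1 = F0 ∪ {above(b), above(e), above(f)}  (9 atoms)
F2 = F1 ∪ {linked(d,b), linked(d,f), ready(b), ready(f)}  (13 atoms)
goal ⊆ F2  ⇒  h_max = 2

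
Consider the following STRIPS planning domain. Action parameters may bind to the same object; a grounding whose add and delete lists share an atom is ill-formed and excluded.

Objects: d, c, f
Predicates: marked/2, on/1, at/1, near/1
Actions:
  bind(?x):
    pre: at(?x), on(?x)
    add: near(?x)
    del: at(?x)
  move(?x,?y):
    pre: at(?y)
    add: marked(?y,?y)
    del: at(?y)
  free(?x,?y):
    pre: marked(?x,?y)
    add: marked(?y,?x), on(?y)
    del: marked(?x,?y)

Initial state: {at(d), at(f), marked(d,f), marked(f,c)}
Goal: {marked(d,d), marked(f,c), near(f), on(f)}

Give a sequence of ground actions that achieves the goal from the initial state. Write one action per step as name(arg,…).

1. move(d,d)  →  {at(f), marked(d,d), marked(d,f), marked(f,c)}
2. free(d,f)  →  {at(f), marked(d,d), marked(f,c), marked(f,d), on(f)}
3. bind(f)  →  {marked(d,d), marked(f,c), marked(f,d), near(f), on(f)}

move(d,d); free(d,f); bind(f)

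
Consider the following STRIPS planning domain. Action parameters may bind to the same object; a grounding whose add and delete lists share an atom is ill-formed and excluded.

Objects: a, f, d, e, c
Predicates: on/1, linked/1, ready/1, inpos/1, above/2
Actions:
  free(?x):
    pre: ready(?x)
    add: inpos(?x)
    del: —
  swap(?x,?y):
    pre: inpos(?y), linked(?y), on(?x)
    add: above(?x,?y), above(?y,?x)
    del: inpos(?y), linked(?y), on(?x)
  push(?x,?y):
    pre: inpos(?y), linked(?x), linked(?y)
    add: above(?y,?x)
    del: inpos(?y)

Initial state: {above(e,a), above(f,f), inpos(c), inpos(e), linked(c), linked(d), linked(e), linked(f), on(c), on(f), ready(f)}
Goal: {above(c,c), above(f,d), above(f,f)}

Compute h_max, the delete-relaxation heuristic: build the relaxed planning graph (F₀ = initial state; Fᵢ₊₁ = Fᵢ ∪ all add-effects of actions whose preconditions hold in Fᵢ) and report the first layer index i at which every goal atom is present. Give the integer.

F0 = init (11 atoms)
F1 = F0 ∪ {above(c,c), above(c,d), above(c,e), above(c,f), above(e,c), above(e,d), above(e,e), above(e,f), above(f,c), above(f,e), inpos(f)}  (22 atoms)
F2 = F1 ∪ {above(f,d)}  (23 atoms)
goal ⊆ F2  ⇒  h_max = 2

2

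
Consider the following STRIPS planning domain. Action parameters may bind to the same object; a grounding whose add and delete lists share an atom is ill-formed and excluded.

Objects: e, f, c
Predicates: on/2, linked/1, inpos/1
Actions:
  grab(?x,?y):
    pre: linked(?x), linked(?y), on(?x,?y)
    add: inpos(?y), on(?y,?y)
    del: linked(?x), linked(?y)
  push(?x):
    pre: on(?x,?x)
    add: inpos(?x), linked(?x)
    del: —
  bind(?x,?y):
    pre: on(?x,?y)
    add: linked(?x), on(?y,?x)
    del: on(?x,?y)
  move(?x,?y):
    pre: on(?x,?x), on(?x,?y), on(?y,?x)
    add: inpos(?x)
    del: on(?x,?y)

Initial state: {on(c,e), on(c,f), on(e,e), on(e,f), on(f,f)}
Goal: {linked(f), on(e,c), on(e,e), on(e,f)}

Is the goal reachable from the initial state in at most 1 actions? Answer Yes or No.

1. push(f)  →  {inpos(f), linked(f), on(c,e), on(c,f), on(e,e), on(e,f), on(f,f)}
2. bind(c,e)  →  {inpos(f), linked(c), linked(f), on(c,f), on(e,c), on(e,e), on(e,f), on(f,f)}
optimal plan length = 2; 2 > 1

No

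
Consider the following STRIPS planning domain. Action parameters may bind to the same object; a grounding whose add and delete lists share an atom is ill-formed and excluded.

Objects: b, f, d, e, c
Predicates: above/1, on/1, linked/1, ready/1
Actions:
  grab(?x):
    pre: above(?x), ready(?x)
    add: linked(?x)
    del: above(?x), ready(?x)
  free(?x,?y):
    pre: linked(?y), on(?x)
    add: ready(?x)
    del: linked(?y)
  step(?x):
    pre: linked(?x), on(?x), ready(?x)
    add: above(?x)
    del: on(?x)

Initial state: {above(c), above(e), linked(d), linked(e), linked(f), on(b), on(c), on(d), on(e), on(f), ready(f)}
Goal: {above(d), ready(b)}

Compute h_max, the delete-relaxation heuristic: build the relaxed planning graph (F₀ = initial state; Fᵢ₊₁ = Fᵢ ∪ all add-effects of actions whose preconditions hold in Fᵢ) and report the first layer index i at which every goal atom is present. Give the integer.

F0 = init (11 atoms)
F1 = F0 ∪ {above(f), ready(b), ready(c), ready(d), ready(e)}  (16 atoms)
F2 = F1 ∪ {above(d), linked(c)}  (18 atoms)
goal ⊆ F2  ⇒  h_max = 2

2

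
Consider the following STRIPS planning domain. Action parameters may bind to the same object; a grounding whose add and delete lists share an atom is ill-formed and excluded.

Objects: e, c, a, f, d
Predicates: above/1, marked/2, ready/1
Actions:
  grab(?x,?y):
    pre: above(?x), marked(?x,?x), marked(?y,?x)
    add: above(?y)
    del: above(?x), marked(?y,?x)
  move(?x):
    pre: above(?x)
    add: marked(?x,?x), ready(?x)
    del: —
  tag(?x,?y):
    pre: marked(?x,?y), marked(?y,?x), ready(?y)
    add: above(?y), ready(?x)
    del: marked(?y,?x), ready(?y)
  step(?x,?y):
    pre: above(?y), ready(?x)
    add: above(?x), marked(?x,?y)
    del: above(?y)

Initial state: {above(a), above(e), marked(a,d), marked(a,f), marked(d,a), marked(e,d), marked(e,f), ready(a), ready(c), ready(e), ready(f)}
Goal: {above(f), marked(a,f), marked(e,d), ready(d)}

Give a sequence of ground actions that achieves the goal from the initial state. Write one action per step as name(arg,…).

1. tag(d,a)  →  {above(a), above(e), marked(a,f), marked(d,a), marked(e,d), marked(e,f), ready(c), ready(d), ready(e), ready(f)}
2. step(f,e)  →  {above(a), above(f), marked(a,f), marked(d,a), marked(e,d), marked(e,f), marked(f,e), ready(c), ready(d), ready(e), ready(f)}

tag(d,a); step(f,e)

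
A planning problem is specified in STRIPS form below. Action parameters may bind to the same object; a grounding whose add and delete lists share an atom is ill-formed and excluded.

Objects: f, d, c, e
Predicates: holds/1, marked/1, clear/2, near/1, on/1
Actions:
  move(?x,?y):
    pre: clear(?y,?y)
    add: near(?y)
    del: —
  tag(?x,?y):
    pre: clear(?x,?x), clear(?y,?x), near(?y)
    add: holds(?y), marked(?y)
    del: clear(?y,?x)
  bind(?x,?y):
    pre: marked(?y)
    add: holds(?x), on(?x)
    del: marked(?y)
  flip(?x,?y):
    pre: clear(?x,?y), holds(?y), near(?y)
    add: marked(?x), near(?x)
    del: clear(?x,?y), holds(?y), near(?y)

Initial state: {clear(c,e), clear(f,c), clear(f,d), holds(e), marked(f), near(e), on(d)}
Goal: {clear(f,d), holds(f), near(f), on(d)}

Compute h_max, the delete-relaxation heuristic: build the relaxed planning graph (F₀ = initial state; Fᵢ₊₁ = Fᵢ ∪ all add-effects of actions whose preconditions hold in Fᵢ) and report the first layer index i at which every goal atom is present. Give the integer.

F0 = init (7 atoms)
F1 = F0 ∪ {holds(c), holds(d), holds(f), marked(c), near(c), on(c), on(e), on(f)}  (15 atoms)
F2 = F1 ∪ {near(f)}  (16 atoms)
goal ⊆ F2  ⇒  h_max = 2

2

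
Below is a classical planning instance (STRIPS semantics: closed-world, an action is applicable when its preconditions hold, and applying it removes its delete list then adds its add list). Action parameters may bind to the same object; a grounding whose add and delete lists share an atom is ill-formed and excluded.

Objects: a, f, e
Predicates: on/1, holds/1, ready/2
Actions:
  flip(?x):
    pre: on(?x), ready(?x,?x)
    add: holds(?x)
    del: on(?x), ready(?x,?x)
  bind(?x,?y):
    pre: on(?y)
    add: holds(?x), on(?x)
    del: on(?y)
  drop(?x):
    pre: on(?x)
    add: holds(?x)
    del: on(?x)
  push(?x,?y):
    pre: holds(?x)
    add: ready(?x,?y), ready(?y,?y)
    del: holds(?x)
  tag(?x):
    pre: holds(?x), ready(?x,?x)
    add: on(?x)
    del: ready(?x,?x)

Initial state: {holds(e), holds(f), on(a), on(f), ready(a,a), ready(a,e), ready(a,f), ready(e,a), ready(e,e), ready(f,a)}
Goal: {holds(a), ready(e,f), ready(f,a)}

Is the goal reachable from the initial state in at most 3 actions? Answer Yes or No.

1. flip(a)  →  {holds(a), holds(e), holds(f), on(f), ready(a,e), ready(a,f), ready(e,a), ready(e,e), ready(f,a)}
2. push(e,f)  →  {holds(a), holds(f), on(f), ready(a,e), ready(a,f), ready(e,a), ready(e,e), ready(e,f), ready(f,a), ready(f,f)}
optimal plan length = 2; 2 ≤ 3

Yes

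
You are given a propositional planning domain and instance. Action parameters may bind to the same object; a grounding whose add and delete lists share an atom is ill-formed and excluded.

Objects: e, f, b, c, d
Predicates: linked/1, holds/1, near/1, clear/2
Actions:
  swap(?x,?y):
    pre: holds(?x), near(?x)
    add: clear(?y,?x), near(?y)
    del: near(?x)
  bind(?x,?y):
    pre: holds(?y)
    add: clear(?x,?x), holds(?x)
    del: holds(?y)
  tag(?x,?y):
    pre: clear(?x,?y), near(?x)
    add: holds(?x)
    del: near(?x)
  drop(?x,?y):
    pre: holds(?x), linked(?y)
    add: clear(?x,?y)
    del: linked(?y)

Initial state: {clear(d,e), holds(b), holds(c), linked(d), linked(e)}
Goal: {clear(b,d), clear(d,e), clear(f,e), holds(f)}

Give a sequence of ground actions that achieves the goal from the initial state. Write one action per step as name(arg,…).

bind(f,c); drop(f,e); drop(b,d)

1. bind(f,c)  →  {clear(d,e), clear(f,f), holds(b), holds(f), linked(d), linked(e)}
2. drop(f,e)  →  {clear(d,e), clear(f,e), clear(f,f), holds(b), holds(f), linked(d)}
3. drop(b,d)  →  {clear(b,d), clear(d,e), clear(f,e), clear(f,f), holds(b), holds(f)}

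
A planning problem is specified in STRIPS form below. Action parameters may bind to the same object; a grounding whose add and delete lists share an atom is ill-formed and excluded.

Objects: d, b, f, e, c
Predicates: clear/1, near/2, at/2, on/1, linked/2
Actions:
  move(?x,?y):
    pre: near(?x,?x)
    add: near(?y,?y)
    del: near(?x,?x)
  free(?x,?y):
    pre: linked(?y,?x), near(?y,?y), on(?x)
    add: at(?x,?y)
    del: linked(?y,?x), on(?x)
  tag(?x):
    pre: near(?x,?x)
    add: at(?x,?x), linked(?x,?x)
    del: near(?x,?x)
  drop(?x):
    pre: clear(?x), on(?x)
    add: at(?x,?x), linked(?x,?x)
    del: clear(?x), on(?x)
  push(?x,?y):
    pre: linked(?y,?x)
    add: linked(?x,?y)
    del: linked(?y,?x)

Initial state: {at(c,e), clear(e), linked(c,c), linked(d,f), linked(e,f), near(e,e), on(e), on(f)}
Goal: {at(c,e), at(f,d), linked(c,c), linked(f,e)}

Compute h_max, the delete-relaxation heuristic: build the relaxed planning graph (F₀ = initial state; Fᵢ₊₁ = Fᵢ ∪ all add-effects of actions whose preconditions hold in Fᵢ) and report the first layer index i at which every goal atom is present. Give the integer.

F0 = init (8 atoms)
F1 = F0 ∪ {at(e,e), at(f,e), linked(e,e), linked(f,d), linked(f,e), near(b,b), near(c,c), near(d,d), near(f,f)}  (17 atoms)
F2 = F1 ∪ {at(b,b), at(c,c), at(d,d), at(e,f), at(f,d), at(f,f), linked(b,b), linked(d,d), linked(f,f)}  (26 atoms)
goal ⊆ F2  ⇒  h_max = 2

2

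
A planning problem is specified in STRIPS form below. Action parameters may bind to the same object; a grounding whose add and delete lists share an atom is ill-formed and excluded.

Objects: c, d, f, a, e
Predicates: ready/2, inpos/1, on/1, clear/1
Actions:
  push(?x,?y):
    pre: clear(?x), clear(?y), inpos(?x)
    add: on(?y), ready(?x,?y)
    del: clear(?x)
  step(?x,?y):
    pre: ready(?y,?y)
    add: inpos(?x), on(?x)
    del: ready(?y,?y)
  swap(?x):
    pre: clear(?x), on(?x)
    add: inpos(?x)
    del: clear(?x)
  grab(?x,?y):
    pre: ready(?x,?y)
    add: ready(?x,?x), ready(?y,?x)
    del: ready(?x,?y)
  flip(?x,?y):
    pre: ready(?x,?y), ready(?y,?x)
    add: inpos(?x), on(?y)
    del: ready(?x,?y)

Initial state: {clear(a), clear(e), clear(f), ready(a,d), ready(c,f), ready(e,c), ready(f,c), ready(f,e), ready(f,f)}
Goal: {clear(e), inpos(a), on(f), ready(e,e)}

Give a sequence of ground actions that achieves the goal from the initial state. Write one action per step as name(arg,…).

step(a,f); push(a,f); grab(e,c)

1. step(a,f)  →  {clear(a), clear(e), clear(f), inpos(a), on(a), ready(a,d), ready(c,f), ready(e,c), ready(f,c), ready(f,e)}
2. push(a,f)  →  {clear(e), clear(f), inpos(a), on(a), on(f), ready(a,d), ready(a,f), ready(c,f), ready(e,c), ready(f,c), ready(f,e)}
3. grab(e,c)  →  {clear(e), clear(f), inpos(a), on(a), on(f), ready(a,d), ready(a,f), ready(c,e), ready(c,f), ready(e,e), ready(f,c), ready(f,e)}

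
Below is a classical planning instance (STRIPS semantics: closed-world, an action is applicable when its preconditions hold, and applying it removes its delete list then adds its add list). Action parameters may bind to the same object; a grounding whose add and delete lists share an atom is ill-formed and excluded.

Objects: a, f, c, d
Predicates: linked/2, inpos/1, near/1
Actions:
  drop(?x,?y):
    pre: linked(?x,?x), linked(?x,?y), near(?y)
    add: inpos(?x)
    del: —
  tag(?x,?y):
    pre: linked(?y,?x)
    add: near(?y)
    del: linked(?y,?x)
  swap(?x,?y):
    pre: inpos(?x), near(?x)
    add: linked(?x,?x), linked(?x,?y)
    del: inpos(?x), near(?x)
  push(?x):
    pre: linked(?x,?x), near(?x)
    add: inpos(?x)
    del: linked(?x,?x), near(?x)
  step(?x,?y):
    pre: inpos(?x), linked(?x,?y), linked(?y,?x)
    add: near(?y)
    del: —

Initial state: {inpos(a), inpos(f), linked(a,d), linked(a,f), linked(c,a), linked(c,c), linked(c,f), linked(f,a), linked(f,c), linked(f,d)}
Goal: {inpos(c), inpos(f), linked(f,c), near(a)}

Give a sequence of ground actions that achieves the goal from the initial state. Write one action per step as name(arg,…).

1. tag(f,a)  →  {inpos(a), inpos(f), linked(a,d), linked(c,a), linked(c,c), linked(c,f), linked(f,a), linked(f,c), linked(f,d), near(a)}
2. drop(c,a)  →  {inpos(a), inpos(c), inpos(f), linked(a,d), linked(c,a), linked(c,c), linked(c,f), linked(f,a), linked(f,c), linked(f,d), near(a)}

tag(f,a); drop(c,a)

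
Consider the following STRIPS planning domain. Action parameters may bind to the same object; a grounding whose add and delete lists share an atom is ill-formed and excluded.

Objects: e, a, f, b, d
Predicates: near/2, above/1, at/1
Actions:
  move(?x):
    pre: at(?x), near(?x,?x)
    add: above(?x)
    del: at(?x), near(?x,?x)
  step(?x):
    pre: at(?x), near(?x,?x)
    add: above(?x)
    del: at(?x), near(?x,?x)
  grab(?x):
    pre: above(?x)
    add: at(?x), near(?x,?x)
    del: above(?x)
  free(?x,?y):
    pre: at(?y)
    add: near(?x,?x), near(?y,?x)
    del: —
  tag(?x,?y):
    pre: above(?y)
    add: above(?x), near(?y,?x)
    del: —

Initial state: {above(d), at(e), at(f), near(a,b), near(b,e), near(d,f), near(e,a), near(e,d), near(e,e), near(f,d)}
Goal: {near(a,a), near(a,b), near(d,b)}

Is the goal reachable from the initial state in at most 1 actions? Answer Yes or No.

No

1. free(a,e)  →  {above(d), at(e), at(f), near(a,a), near(a,b), near(b,e), near(d,f), near(e,a), near(e,d), near(e,e), near(f,d)}
2. tag(b,d)  →  {above(b), above(d), at(e), at(f), near(a,a), near(a,b), near(b,e), near(d,b), near(d,f), near(e,a), near(e,d), near(e,e), near(f,d)}
optimal plan length = 2; 2 > 1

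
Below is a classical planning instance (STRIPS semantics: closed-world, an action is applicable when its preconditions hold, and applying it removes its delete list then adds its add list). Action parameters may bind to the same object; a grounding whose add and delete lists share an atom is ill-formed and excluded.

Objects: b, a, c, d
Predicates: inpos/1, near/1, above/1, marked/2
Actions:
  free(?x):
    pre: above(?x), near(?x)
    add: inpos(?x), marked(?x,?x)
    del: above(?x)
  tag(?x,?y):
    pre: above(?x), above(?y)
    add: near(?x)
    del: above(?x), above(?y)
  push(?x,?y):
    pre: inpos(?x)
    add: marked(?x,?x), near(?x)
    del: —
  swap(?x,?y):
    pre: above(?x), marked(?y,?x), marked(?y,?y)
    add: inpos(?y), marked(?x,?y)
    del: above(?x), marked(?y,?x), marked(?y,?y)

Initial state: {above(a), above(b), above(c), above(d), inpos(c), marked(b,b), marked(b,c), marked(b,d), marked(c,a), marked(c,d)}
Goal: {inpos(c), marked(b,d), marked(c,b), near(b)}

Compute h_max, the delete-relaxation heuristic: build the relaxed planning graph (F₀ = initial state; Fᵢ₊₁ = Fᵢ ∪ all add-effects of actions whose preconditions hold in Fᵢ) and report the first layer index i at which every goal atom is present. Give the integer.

F0 = init (10 atoms)
F1 = F0 ∪ {inpos(b), marked(c,b), marked(c,c), marked(d,b), near(a), near(b), near(c), near(d)}  (18 atoms)
goal ⊆ F1  ⇒  h_max = 1

1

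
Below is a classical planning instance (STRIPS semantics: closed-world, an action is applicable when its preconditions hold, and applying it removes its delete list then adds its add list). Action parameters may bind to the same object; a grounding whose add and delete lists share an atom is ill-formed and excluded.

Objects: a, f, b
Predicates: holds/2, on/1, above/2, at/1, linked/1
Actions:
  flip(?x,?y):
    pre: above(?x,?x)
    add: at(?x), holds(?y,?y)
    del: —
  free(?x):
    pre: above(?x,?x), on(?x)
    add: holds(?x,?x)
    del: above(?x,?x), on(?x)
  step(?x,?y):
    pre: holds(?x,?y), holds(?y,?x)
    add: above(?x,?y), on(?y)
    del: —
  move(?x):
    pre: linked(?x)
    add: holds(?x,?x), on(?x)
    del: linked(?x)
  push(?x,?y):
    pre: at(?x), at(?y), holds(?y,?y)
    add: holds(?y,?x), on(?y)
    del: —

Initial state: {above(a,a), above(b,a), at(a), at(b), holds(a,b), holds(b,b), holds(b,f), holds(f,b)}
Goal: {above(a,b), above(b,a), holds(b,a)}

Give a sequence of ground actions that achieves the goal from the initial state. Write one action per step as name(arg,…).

1. push(a,b)  →  {above(a,a), above(b,a), at(a), at(b), holds(a,b), holds(b,a), holds(b,b), holds(b,f), holds(f,b), on(b)}
2. step(a,b)  →  {above(a,a), above(a,b), above(b,a), at(a), at(b), holds(a,b), holds(b,a), holds(b,b), holds(b,f), holds(f,b), on(b)}

push(a,b); step(a,b)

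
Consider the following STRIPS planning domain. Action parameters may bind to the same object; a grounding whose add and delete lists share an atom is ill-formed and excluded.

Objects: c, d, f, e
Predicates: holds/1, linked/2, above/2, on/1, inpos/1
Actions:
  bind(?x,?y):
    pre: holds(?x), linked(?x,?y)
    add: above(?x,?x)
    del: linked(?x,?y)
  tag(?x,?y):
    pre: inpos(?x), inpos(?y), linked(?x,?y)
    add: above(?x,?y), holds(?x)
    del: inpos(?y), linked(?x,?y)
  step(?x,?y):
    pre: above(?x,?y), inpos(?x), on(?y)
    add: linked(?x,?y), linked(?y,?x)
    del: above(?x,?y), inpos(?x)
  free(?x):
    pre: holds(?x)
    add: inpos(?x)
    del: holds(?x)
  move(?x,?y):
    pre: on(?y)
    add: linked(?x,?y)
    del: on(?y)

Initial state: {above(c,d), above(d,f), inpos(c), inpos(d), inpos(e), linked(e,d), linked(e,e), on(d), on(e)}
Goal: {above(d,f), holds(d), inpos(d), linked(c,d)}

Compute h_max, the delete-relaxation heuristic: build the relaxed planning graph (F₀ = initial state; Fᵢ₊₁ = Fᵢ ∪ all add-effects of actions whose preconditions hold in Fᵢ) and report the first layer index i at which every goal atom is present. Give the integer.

2

F0 = init (9 atoms)
F1 = F0 ∪ {above(e,d), above(e,e), holds(e), linked(c,d), linked(c,e), linked(d,c), linked(d,d), linked(d,e), linked(f,d), linked(f,e)}  (19 atoms)
F2 = F1 ∪ {above(c,e), above(d,c), above(d,d), above(d,e), holds(c), holds(d)}  (25 atoms)
goal ⊆ F2  ⇒  h_max = 2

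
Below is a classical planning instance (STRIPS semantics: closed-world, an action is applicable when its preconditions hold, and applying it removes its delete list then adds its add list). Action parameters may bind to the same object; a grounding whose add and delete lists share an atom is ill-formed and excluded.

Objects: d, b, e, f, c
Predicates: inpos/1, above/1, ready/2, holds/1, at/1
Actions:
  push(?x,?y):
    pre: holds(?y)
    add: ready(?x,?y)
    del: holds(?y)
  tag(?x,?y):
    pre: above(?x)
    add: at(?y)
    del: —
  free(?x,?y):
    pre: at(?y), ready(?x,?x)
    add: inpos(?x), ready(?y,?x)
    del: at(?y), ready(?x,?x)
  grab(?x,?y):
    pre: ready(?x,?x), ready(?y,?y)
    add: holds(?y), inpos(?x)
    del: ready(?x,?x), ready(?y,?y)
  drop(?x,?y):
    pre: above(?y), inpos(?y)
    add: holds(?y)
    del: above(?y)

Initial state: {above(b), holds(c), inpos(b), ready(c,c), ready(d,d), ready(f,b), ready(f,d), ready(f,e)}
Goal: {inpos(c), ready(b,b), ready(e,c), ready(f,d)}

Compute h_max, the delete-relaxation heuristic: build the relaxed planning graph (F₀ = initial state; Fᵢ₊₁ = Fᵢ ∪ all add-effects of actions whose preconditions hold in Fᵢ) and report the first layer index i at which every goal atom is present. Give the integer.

F0 = init (8 atoms)
F1 = F0 ∪ {at(b), at(c), at(d), at(e), at(f), holds(b), holds(d), inpos(c), inpos(d), ready(b,c), ready(d,c), ready(e,c), ready(f,c)}  (21 atoms)
F2 = F1 ∪ {ready(b,b), ready(b,d), ready(c,b), ready(c,d), ready(d,b), ready(e,b), ready(e,d)}  (28 atoms)
goal ⊆ F2  ⇒  h_max = 2

2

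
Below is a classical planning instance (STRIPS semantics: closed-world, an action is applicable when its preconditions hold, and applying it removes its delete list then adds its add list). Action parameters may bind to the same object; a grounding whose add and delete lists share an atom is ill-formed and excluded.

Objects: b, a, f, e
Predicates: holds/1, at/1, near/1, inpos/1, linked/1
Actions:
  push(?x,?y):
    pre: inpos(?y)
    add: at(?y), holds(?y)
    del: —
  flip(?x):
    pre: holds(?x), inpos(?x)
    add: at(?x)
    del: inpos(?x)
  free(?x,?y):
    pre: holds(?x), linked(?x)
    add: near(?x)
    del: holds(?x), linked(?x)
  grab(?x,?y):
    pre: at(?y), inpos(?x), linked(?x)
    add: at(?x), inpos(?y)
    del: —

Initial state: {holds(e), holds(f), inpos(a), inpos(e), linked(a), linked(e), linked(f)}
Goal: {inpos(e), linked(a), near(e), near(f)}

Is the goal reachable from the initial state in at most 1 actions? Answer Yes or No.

1. free(f,b)  →  {holds(e), inpos(a), inpos(e), linked(a), linked(e), near(f)}
2. free(e,b)  →  {inpos(a), inpos(e), linked(a), near(e), near(f)}
optimal plan length = 2; 2 > 1

No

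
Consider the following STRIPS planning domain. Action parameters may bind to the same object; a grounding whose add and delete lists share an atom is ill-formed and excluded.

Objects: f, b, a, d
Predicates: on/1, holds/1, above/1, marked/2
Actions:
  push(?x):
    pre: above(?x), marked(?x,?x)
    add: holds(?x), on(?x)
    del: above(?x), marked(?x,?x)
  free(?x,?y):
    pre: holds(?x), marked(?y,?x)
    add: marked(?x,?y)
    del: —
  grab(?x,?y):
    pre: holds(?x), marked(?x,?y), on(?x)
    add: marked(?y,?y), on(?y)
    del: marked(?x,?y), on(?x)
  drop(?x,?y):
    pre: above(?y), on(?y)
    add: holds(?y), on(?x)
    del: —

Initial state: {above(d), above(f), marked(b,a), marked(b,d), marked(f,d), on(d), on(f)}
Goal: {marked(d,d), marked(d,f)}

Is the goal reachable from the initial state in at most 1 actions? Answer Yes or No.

No

1. drop(f,f)  →  {above(d), above(f), holds(f), marked(b,a), marked(b,d), marked(f,d), on(d), on(f)}
2. drop(f,d)  →  {above(d), above(f), holds(d), holds(f), marked(b,a), marked(b,d), marked(f,d), on(d), on(f)}
3. free(d,f)  →  {above(d), above(f), holds(d), holds(f), marked(b,a), marked(b,d), marked(d,f), marked(f,d), on(d), on(f)}
4. grab(f,d)  →  {above(d), above(f), holds(d), holds(f), marked(b,a), marked(b,d), marked(d,d), marked(d,f), on(d)}
optimal plan length = 4; 4 > 1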